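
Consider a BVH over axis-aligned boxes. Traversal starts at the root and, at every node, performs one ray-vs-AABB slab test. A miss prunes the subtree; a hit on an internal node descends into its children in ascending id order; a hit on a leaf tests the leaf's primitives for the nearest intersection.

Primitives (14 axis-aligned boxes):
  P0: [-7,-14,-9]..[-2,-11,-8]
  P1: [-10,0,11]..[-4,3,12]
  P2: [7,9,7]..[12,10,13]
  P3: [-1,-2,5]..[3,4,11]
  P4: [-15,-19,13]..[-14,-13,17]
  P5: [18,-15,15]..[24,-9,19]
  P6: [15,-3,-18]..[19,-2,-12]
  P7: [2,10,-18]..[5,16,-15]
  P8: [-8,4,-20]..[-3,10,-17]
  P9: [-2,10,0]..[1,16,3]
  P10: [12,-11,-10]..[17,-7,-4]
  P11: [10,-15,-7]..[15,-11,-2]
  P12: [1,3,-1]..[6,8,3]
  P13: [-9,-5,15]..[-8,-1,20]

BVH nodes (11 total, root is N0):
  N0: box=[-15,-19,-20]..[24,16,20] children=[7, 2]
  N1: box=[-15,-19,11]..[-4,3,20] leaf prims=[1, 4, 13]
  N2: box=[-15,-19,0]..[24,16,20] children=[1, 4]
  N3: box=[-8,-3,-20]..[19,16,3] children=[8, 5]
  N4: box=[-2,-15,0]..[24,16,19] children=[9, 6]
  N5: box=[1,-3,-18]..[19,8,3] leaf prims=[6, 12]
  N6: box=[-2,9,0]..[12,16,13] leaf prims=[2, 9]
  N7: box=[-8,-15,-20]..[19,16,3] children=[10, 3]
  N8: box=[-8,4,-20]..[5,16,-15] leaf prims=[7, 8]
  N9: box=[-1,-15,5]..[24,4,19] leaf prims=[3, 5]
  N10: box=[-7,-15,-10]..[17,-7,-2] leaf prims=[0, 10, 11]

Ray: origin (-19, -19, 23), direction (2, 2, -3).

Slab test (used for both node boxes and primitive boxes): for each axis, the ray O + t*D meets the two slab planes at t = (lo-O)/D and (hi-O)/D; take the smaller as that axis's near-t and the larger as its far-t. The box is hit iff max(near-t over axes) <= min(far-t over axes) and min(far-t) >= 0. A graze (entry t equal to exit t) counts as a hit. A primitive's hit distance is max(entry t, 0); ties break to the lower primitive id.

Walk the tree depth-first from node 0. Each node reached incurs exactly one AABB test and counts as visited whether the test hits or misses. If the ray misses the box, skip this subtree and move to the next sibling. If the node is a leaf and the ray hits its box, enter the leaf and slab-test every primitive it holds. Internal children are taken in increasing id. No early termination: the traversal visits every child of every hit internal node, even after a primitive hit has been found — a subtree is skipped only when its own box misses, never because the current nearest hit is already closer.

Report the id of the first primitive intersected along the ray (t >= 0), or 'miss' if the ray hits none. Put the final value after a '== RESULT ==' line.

Walk:
N0 x:[2,43/2] y:[0,35/2] z:[1,43/3] -> hit [2,43/3], descend [2, 7]
  N2 x:[2,43/2] y:[0,35/2] z:[1,23/3] -> hit [2,23/3], descend [1, 4]
    N1 x:[2,15/2] y:[0,11] z:[1,4] -> hit [2,4] leaf, test {P1(miss), P4@t=2, P13(miss)}
    N4 x:[17/2,43/2] y:[2,35/2] z:[4/3,23/3] -> miss, prune
  N7 x:[11/2,19] y:[2,35/2] z:[20/3,43/3] -> hit [20/3,43/3], descend [3, 10]
    N3 x:[11/2,19] y:[8,35/2] z:[20/3,43/3] -> hit [8,43/3], descend [5, 8]
      N5 x:[10,19] y:[8,27/2] z:[20/3,41/3] -> hit [10,27/2] leaf, test {P6(miss), P12(miss)}
      N8 x:[11/2,12] y:[23/2,35/2] z:[38/3,43/3] -> miss, prune
    N10 x:[6,18] y:[2,6] z:[25/3,11] -> miss, prune

order=[0, 2, 1, 4, 7, 3, 5, 8, 10]  |boxes|=9  |leaves|=2  hit=P4

== RESULT ==
4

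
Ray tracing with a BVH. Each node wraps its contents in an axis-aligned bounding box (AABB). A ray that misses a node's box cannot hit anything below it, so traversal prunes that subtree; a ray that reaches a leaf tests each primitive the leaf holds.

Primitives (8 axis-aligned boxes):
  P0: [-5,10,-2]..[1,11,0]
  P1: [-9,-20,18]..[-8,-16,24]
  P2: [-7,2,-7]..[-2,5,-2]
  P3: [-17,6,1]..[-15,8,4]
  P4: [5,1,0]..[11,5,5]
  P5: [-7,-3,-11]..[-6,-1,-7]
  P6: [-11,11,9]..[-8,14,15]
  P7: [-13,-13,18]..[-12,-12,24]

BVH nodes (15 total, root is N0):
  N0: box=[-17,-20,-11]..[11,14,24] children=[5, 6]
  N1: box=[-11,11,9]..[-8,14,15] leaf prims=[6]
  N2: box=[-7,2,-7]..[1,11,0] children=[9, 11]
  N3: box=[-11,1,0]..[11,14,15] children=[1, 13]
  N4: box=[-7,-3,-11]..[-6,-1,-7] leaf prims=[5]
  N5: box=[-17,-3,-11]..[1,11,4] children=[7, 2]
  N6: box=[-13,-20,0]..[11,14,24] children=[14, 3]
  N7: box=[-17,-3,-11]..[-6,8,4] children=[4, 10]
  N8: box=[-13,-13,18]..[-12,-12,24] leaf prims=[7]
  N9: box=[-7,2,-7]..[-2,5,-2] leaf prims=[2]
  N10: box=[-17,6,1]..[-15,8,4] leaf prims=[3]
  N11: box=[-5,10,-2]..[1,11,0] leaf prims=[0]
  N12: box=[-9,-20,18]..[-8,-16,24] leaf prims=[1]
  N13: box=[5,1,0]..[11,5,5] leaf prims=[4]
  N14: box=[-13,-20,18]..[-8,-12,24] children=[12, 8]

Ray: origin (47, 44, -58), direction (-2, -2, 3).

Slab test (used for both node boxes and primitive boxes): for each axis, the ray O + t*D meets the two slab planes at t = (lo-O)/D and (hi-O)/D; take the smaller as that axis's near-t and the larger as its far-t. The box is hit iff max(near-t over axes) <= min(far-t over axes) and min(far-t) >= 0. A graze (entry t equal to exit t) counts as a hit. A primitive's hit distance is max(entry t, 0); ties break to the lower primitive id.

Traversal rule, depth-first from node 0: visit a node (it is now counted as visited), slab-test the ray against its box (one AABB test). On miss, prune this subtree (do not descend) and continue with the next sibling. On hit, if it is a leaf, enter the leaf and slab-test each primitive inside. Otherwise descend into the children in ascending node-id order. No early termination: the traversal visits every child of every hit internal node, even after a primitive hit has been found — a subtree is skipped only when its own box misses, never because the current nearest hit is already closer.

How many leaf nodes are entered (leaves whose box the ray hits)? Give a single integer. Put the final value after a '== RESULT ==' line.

Traverse from the root:
N0 x:[18,32] y:[15,32] z:[47/3,82/3] -> hit [18,82/3], descend [5, 6]
  N5 x:[23,32] y:[33/2,47/2] z:[47/3,62/3] -> miss, prune
  N6 x:[18,30] y:[15,32] z:[58/3,82/3] -> hit [58/3,82/3], descend [3, 14]
    N3 x:[18,29] y:[15,43/2] z:[58/3,73/3] -> hit [58/3,43/2], descend [1, 13]
      N1 x:[55/2,29] y:[15,33/2] z:[67/3,73/3] -> miss, prune
      N13 x:[18,21] y:[39/2,43/2] z:[58/3,21] -> hit [39/2,21] leaf, test {P4@t=39/2}
    N14 x:[55/2,30] y:[28,32] z:[76/3,82/3] -> miss, prune

7 AABB tests over nodes [0, 5, 6, 3, 1, 13, 14]; 1 leaf entered; closest P4.

== RESULT ==
1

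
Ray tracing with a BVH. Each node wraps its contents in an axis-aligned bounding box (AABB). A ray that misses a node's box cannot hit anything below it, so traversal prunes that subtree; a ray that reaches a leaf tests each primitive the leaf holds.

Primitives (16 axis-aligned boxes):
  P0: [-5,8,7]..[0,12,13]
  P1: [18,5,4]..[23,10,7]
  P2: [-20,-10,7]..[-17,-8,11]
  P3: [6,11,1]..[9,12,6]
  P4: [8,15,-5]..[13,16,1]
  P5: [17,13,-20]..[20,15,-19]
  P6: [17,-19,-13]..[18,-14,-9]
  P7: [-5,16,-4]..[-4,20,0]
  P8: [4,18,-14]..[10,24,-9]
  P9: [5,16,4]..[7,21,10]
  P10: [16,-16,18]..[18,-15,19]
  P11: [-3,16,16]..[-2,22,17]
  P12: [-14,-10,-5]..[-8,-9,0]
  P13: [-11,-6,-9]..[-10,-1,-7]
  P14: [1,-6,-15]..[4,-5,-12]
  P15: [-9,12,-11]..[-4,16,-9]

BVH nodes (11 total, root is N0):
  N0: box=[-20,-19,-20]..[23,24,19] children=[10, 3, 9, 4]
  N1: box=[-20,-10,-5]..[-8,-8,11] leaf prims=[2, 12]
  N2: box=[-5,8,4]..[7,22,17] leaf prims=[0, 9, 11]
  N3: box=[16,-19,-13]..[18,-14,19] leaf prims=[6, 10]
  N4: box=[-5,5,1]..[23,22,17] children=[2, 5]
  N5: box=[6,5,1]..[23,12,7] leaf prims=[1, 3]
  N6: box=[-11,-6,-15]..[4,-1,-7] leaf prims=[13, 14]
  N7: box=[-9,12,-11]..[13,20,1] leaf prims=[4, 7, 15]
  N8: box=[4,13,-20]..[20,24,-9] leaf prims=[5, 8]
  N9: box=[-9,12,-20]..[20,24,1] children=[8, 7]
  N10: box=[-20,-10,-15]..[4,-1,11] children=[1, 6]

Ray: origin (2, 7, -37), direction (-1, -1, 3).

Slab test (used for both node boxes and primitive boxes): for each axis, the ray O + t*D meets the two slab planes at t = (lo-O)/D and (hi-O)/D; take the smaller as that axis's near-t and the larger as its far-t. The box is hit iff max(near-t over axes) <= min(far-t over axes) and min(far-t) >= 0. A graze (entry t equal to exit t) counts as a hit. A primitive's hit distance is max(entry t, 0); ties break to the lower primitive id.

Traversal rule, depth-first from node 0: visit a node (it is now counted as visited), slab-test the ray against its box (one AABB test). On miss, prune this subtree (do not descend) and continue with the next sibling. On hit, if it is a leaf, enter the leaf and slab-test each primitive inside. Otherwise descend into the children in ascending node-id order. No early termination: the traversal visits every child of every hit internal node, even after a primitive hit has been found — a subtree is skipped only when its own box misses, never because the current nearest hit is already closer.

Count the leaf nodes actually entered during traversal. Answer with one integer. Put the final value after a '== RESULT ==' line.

Walk:
N0 x:[-21,22] y:[-17,26] z:[17/3,56/3] -> hit [17/3,56/3], descend [3, 4, 9, 10]
  N3 x:[-16,-14] y:[21,26] z:[8,56/3] -> miss, prune
  N4 x:[-21,7] y:[-15,2] z:[38/3,18] -> miss, prune
  N9 x:[-18,11] y:[-17,-5] z:[17/3,38/3] -> miss, prune
  N10 x:[-2,22] y:[8,17] z:[22/3,16] -> hit [8,16], descend [1, 6]
    N1 x:[10,22] y:[15,17] z:[32/3,16] -> hit [15,16] leaf, test {P2(miss), P12(miss)}
    N6 x:[-2,13] y:[8,13] z:[22/3,10] -> hit [8,10] leaf, test {P13(miss), P14(miss)}

Summary -> nodes [0, 3, 4, 9, 10, 1, 6]; box-tests=7; leaf-entries=2; first=miss

== RESULT ==
2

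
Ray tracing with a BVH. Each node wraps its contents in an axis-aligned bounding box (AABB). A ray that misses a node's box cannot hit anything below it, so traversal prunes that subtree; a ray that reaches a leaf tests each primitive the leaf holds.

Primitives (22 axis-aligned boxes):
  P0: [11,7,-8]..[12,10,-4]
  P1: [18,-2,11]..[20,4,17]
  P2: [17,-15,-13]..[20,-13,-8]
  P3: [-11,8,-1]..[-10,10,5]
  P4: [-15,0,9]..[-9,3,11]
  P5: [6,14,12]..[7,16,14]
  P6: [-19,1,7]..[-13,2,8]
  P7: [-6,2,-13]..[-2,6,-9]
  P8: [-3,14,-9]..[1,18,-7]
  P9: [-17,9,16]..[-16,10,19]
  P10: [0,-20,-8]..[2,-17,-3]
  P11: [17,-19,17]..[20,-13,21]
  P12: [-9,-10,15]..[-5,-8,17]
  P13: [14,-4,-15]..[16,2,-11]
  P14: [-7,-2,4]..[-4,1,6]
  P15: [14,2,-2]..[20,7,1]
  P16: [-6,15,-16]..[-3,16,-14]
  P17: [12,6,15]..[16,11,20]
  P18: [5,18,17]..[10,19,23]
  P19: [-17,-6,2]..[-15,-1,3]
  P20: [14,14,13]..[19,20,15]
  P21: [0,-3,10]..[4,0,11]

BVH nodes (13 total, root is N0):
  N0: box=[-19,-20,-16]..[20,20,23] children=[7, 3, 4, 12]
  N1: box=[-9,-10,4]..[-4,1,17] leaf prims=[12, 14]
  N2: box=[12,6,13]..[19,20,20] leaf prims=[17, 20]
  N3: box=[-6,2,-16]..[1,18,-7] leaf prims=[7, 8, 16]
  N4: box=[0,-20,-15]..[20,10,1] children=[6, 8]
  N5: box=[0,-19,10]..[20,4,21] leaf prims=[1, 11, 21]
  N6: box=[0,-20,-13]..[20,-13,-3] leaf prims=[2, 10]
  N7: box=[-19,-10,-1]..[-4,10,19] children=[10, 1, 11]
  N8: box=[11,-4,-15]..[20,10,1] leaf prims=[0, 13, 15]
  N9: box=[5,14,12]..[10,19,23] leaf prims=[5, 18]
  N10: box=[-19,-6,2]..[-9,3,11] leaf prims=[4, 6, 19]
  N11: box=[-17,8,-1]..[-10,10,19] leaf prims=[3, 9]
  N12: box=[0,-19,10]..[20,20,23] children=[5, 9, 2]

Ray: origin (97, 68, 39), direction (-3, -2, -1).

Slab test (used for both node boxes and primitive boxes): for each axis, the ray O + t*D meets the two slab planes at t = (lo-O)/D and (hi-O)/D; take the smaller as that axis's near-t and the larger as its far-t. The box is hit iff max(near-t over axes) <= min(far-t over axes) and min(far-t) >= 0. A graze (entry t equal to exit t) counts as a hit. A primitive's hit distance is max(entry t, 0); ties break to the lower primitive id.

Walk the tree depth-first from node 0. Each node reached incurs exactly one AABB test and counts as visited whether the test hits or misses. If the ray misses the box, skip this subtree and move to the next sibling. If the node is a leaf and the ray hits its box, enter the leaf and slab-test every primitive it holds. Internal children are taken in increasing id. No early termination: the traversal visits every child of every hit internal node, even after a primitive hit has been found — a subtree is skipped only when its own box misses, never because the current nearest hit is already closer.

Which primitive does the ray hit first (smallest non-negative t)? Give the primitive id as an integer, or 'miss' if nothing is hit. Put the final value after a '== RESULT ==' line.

Trace the traversal:
N0 x:[77/3,116/3] y:[24,44] z:[16,55] -> hit [77/3,116/3], descend [3, 4, 7, 12]
  N3 x:[32,103/3] y:[25,33] z:[46,55] -> miss, prune
  N4 x:[77/3,97/3] y:[29,44] z:[38,54] -> miss, prune
  N7 x:[101/3,116/3] y:[29,39] z:[20,40] -> hit [101/3,116/3], descend [1, 10, 11]
    N1 x:[101/3,106/3] y:[67/2,39] z:[22,35] -> hit [101/3,35] leaf, test {P12(miss), P14@t=101/3}
    N10 x:[106/3,116/3] y:[65/2,37] z:[28,37] -> hit [106/3,37] leaf, test {P4(miss), P6(miss), P19(miss)}
    N11 x:[107/3,38] y:[29,30] z:[20,40] -> miss, prune
  N12 x:[77/3,97/3] y:[24,87/2] z:[16,29] -> hit [77/3,29], descend [2, 5, 9]
    N2 x:[26,85/3] y:[24,31] z:[19,26] -> hit [26,26] leaf, test {P17(miss), P20@t=26}
    N5 x:[77/3,97/3] y:[32,87/2] z:[18,29] -> miss, prune
    N9 x:[29,92/3] y:[49/2,27] z:[16,27] -> miss, prune

Visited [0, 3, 4, 7, 1, 10, 11, 12, 2, 5, 9]. Tests: 11 box, 3 leaf. Nearest: P20.

== RESULT ==
20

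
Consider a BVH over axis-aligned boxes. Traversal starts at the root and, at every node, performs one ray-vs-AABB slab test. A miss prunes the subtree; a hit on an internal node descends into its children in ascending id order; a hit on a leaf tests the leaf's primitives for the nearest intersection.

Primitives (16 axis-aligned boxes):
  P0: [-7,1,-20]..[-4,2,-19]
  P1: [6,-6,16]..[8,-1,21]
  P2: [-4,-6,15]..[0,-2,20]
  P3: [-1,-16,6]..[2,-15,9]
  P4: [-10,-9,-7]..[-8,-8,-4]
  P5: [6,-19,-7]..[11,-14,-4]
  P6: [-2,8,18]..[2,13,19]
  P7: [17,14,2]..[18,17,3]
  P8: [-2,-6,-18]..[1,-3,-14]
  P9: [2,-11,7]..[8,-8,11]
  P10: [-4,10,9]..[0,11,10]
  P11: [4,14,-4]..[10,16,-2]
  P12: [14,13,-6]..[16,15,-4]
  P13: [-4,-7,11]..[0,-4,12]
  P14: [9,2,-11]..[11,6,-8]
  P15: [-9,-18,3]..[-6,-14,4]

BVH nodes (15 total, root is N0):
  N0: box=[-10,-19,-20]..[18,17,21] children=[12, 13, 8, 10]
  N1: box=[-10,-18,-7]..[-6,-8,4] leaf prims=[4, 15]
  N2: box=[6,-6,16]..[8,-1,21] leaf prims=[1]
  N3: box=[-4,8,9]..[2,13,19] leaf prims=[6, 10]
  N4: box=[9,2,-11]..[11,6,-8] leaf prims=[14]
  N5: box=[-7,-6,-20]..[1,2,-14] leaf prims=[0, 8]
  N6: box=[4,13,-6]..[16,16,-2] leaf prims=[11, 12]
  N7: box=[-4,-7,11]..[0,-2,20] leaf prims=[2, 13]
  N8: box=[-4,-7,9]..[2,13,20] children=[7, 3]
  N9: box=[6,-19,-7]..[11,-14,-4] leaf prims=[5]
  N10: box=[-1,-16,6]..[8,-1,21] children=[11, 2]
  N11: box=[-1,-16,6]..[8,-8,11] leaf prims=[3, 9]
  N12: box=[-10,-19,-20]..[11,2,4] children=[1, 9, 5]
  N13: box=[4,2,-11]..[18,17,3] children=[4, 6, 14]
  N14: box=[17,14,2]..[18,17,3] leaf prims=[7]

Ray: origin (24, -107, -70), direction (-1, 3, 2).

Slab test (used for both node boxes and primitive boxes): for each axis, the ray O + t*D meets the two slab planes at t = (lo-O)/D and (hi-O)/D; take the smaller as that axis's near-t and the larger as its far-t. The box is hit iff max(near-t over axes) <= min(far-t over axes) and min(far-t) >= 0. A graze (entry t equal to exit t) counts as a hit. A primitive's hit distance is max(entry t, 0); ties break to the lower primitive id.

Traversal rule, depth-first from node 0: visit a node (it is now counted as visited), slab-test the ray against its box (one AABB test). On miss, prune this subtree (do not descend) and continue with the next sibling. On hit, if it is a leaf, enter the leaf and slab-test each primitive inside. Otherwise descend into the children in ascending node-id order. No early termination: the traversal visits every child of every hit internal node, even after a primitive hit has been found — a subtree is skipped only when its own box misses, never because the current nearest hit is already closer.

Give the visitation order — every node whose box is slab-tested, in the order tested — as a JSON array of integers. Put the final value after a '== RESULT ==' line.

Traverse from the root:
N0 x:[6,34] y:[88/3,124/3] z:[25,91/2] -> hit [88/3,34], descend [8, 10, 12, 13]
  N8 x:[22,28] y:[100/3,40] z:[79/2,45] -> miss, prune
  N10 x:[16,25] y:[91/3,106/3] z:[38,91/2] -> miss, prune
  N12 x:[13,34] y:[88/3,109/3] z:[25,37] -> hit [88/3,34], descend [1, 5, 9]
    N1 x:[30,34] y:[89/3,33] z:[63/2,37] -> hit [63/2,33] leaf, test {P4@t=98/3, P15(miss)}
    N5 x:[23,31] y:[101/3,109/3] z:[25,28] -> miss, prune
    N9 x:[13,18] y:[88/3,31] z:[63/2,33] -> miss, prune
  N13 x:[6,20] y:[109/3,124/3] z:[59/2,73/2] -> miss, prune

8 AABB tests over nodes [0, 8, 10, 12, 1, 5, 9, 13]; 1 leaf entered; closest P4.

== RESULT ==
[0, 8, 10, 12, 1, 5, 9, 13]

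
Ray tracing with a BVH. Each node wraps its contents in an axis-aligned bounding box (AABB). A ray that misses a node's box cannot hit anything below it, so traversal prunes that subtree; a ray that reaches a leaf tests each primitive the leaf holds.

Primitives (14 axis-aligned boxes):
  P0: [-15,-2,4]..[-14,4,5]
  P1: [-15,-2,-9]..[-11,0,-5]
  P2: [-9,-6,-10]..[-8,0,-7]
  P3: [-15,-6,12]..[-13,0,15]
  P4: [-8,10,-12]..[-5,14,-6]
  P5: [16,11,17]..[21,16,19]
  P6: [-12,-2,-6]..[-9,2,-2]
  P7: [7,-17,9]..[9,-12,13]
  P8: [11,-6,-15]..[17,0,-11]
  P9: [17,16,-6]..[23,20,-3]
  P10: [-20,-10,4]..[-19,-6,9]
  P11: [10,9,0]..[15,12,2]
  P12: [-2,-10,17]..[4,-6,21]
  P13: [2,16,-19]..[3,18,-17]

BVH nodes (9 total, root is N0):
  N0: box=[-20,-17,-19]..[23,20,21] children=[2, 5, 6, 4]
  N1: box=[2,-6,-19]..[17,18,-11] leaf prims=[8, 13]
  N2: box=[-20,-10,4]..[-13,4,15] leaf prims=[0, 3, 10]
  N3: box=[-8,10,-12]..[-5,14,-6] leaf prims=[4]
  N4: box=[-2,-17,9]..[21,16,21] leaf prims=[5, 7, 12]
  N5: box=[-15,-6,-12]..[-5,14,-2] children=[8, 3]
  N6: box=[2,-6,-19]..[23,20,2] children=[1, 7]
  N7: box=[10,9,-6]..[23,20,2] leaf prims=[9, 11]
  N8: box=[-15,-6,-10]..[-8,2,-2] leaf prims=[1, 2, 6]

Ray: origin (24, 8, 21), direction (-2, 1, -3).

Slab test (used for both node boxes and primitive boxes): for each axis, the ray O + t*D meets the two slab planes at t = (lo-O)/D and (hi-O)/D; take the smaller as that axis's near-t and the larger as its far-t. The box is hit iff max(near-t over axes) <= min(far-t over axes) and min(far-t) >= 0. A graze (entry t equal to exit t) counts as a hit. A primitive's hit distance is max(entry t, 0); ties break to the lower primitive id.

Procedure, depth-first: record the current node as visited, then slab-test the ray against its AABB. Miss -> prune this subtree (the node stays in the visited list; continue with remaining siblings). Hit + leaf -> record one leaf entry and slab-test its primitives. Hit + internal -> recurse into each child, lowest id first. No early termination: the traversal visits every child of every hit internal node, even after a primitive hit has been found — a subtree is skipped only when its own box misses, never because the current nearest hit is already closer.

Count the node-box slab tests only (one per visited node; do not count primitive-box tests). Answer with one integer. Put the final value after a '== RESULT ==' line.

Walk:
N0 x:[1/2,22] y:[-25,12] z:[0,40/3] -> hit [1/2,12], descend [2, 4, 5, 6]
  N2 x:[37/2,22] y:[-18,-4] z:[2,17/3] -> miss, prune
  N4 x:[3/2,13] y:[-25,8] z:[0,4] -> hit [3/2,4] leaf, test {P5(miss), P7(miss), P12(miss)}
  N5 x:[29/2,39/2] y:[-14,6] z:[23/3,11] -> miss, prune
  N6 x:[1/2,11] y:[-14,12] z:[19/3,40/3] -> hit [19/3,11], descend [1, 7]
    N1 x:[7/2,11] y:[-14,10] z:[32/3,40/3] -> miss, prune
    N7 x:[1/2,7] y:[1,12] z:[19/3,9] -> hit [19/3,7] leaf, test {P9(miss), P11(miss)}

order=[0, 2, 4, 5, 6, 1, 7]  |boxes|=7  |leaves|=2  hit=miss

== RESULT ==
7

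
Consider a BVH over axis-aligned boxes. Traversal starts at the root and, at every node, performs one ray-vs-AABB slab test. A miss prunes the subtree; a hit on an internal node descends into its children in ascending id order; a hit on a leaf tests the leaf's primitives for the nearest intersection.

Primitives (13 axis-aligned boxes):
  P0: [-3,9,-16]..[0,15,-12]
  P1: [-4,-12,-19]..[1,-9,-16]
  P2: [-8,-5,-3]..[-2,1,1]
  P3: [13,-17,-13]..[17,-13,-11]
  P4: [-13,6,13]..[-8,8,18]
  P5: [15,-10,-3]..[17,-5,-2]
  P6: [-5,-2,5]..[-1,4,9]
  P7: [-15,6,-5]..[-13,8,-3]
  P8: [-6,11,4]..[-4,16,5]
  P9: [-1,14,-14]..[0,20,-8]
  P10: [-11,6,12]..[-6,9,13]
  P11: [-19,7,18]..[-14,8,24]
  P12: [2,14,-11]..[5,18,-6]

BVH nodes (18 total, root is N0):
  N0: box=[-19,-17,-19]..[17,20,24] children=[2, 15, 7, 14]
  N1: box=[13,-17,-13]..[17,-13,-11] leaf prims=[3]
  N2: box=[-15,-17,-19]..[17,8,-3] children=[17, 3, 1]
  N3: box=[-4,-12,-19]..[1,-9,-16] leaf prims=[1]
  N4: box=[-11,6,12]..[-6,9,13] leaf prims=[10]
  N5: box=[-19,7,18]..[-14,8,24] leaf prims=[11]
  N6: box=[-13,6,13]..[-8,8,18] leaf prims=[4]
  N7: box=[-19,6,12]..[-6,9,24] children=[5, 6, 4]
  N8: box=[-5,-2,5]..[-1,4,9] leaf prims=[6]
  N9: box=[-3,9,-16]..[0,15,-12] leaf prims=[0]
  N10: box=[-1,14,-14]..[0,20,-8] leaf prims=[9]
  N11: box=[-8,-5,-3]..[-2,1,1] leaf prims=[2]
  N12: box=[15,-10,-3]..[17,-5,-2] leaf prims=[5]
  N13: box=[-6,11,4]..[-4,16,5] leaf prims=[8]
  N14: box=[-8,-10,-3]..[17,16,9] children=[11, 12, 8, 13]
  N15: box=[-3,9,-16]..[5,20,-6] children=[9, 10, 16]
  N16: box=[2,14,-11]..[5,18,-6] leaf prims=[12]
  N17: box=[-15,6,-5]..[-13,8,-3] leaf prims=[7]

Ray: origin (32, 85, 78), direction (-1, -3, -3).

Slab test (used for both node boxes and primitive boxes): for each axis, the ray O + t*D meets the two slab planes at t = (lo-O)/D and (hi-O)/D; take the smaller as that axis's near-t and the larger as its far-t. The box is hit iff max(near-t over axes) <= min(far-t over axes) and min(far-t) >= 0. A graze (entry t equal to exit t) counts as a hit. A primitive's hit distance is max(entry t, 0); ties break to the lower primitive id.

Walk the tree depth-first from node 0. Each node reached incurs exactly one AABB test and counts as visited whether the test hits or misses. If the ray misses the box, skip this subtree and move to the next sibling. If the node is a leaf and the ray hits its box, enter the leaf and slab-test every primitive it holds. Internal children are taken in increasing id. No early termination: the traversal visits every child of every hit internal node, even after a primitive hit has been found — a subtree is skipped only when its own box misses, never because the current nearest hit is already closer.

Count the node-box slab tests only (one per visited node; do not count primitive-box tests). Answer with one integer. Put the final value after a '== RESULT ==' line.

Walk:
N0 x:[15,51] y:[65/3,34] z:[18,97/3] -> hit [65/3,97/3], descend [2, 7, 14, 15]
  N2 x:[15,47] y:[77/3,34] z:[27,97/3] -> hit [27,97/3], descend [1, 3, 17]
    N1 x:[15,19] y:[98/3,34] z:[89/3,91/3] -> miss, prune
    N3 x:[31,36] y:[94/3,97/3] z:[94/3,97/3] -> hit [94/3,97/3] leaf, test {P1@t=94/3}
    N17 x:[45,47] y:[77/3,79/3] z:[27,83/3] -> miss, prune
  N7 x:[38,51] y:[76/3,79/3] z:[18,22] -> miss, prune
  N14 x:[15,40] y:[23,95/3] z:[23,27] -> hit [23,27], descend [8, 11, 12, 13]
    N8 x:[33,37] y:[27,29] z:[23,73/3] -> miss, prune
    N11 x:[34,40] y:[28,30] z:[77/3,27] -> miss, prune
    N12 x:[15,17] y:[30,95/3] z:[80/3,27] -> miss, prune
    N13 x:[36,38] y:[23,74/3] z:[73/3,74/3] -> miss, prune
  N15 x:[27,35] y:[65/3,76/3] z:[28,94/3] -> miss, prune

order=[0, 2, 1, 3, 17, 7, 14, 8, 11, 12, 13, 15]  |boxes|=12  |leaves|=1  hit=P1

== RESULT ==
12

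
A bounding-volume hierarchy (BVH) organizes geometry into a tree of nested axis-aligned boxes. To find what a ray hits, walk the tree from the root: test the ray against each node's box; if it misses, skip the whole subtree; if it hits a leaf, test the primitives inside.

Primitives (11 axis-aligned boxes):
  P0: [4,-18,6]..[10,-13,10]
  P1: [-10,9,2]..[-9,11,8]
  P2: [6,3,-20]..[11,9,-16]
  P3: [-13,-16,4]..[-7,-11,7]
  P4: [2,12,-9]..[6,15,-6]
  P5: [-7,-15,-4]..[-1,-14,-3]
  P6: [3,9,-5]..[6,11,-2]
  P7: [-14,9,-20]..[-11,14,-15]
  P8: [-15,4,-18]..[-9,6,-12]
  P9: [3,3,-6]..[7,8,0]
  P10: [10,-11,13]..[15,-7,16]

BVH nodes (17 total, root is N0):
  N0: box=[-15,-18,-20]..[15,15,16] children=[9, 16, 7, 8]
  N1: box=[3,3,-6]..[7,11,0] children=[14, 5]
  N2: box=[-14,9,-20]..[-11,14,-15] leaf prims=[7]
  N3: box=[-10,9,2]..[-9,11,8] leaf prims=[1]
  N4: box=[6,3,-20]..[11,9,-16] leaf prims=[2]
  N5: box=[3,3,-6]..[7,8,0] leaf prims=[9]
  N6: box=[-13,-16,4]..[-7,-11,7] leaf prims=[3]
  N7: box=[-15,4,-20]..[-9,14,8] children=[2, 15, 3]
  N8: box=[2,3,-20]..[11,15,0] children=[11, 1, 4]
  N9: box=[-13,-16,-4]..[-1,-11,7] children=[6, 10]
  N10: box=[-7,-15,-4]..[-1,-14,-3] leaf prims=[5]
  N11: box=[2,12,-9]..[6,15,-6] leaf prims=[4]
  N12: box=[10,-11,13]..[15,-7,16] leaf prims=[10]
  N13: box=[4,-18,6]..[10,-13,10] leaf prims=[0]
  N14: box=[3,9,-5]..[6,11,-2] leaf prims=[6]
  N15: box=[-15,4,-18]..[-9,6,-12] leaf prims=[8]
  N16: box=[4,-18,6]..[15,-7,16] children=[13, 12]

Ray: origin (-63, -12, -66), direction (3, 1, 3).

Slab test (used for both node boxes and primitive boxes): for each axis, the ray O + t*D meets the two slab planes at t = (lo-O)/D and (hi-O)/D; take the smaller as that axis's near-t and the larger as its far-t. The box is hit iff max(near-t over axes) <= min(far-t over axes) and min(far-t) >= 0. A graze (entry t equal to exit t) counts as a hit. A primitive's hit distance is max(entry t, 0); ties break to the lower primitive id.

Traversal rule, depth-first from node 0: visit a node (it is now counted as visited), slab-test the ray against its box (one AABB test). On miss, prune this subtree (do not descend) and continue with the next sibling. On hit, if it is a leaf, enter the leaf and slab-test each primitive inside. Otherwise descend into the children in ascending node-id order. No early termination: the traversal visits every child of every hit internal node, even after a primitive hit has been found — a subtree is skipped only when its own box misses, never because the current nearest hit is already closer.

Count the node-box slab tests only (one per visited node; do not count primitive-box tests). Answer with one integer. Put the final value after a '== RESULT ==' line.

Trace the traversal:
N0 x:[16,26] y:[-6,27] z:[46/3,82/3] -> hit [16,26], descend [7, 8, 9, 16]
  N7 x:[16,18] y:[16,26] z:[46/3,74/3] -> hit [16,18], descend [2, 3, 15]
    N2 x:[49/3,52/3] y:[21,26] z:[46/3,17] -> miss, prune
    N3 x:[53/3,18] y:[21,23] z:[68/3,74/3] -> miss, prune
    N15 x:[16,18] y:[16,18] z:[16,18] -> hit [16,18] leaf, test {P8@t=16}
  N8 x:[65/3,74/3] y:[15,27] z:[46/3,22] -> hit [65/3,22], descend [1, 4, 11]
    N1 x:[22,70/3] y:[15,23] z:[20,22] -> hit [22,22], descend [5, 14]
      N5 x:[22,70/3] y:[15,20] z:[20,22] -> miss, prune
      N14 x:[22,23] y:[21,23] z:[61/3,64/3] -> miss, prune
    N4 x:[23,74/3] y:[15,21] z:[46/3,50/3] -> miss, prune
    N11 x:[65/3,23] y:[24,27] z:[19,20] -> miss, prune
  N9 x:[50/3,62/3] y:[-4,1] z:[62/3,73/3] -> miss, prune
  N16 x:[67/3,26] y:[-6,5] z:[24,82/3] -> miss, prune

13 AABB tests over nodes [0, 7, 2, 3, 15, 8, 1, 5, 14, 4, 11, 9, 16]; 1 leaf entered; closest P8.

== RESULT ==
13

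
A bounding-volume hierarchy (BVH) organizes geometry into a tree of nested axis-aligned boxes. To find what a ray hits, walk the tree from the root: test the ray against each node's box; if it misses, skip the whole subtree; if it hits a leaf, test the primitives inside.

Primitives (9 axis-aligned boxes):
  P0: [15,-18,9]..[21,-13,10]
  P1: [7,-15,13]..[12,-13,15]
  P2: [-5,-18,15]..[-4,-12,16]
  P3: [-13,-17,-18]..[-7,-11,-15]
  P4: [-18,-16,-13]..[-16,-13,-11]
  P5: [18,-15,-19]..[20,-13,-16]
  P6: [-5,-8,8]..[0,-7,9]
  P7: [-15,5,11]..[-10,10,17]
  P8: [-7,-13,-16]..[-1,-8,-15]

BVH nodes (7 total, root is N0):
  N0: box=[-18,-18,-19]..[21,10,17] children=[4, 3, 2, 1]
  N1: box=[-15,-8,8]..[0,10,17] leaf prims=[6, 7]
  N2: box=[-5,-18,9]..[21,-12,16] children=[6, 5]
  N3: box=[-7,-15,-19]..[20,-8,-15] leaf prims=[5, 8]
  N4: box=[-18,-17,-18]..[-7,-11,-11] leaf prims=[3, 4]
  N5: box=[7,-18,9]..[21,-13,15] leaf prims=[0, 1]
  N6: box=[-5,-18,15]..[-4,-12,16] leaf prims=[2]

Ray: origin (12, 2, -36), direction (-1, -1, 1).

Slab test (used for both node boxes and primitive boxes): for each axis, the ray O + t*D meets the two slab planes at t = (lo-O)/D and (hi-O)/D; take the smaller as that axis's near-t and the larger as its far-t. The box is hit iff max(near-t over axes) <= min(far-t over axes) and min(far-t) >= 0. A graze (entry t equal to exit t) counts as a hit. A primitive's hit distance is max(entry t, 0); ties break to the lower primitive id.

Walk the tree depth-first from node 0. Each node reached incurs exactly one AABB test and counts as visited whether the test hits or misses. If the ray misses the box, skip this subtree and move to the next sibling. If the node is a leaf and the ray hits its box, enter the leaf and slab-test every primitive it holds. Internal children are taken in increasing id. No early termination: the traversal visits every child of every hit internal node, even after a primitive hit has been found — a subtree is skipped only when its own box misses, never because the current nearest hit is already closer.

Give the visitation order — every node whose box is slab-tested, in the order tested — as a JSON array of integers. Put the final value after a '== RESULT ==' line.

Walk:
N0 x:[-9,30] y:[-8,20] z:[17,53] -> hit [17,20], descend [1, 2, 3, 4]
  N1 x:[12,27] y:[-8,10] z:[44,53] -> miss, prune
  N2 x:[-9,17] y:[14,20] z:[45,52] -> miss, prune
  N3 x:[-8,19] y:[10,17] z:[17,21] -> hit [17,17] leaf, test {P5(miss), P8(miss)}
  N4 x:[19,30] y:[13,19] z:[18,25] -> hit [19,19] leaf, test {P3@t=19, P4(miss)}

5 AABB tests over nodes [0, 1, 2, 3, 4]; 2 leaves entered; closest P3.

== RESULT ==
[0, 1, 2, 3, 4]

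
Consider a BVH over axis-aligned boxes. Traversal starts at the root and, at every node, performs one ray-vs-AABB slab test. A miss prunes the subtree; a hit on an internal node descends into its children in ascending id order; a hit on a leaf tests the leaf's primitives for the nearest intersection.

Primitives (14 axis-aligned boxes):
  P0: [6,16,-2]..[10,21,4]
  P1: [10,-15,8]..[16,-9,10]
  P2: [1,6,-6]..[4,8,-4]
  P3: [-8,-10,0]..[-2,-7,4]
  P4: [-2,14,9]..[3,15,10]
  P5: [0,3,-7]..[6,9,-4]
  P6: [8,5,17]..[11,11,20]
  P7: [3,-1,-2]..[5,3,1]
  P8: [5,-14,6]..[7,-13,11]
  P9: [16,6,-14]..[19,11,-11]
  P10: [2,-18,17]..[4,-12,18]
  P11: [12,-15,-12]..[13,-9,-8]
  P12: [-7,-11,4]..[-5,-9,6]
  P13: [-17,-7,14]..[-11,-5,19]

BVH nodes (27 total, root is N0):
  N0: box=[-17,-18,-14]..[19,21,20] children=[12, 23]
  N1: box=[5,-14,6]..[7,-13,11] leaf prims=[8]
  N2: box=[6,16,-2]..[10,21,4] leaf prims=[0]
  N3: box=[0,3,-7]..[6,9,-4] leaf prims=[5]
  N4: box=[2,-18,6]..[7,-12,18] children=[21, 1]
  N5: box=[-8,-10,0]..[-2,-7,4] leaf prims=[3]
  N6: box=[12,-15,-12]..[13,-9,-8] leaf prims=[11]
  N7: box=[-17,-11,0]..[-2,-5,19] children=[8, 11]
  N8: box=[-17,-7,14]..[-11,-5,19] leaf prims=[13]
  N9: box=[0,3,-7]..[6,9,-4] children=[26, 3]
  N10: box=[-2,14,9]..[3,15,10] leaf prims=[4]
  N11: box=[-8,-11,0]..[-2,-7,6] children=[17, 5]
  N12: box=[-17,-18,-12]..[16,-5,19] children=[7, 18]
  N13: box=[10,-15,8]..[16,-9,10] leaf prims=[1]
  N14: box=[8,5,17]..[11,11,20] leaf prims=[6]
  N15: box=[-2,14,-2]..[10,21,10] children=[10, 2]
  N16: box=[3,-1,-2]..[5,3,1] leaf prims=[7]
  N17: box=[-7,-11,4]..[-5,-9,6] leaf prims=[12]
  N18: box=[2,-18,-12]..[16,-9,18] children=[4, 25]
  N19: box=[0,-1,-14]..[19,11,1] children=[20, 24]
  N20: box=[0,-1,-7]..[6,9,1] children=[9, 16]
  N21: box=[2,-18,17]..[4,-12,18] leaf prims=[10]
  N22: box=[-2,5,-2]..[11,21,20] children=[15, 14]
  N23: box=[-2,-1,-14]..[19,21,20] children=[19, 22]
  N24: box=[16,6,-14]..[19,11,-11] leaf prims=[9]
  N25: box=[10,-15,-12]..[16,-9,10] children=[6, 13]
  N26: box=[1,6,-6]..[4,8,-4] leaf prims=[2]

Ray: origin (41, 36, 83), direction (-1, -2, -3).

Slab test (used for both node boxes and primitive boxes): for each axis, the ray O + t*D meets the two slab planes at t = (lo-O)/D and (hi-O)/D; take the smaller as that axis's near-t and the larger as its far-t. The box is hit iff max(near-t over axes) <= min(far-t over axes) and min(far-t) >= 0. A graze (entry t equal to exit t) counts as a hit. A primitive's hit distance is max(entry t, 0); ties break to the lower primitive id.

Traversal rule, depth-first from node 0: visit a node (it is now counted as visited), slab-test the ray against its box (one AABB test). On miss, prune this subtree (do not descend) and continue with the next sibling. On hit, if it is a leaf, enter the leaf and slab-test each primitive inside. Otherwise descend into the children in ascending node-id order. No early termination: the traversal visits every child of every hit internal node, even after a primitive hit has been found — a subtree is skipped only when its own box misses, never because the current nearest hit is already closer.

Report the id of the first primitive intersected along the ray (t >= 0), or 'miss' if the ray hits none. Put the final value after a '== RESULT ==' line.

Trace the traversal:
N0 x:[22,58] y:[15/2,27] z:[21,97/3] -> hit [22,27], descend [12, 23]
  N12 x:[25,58] y:[41/2,27] z:[64/3,95/3] -> hit [25,27], descend [7, 18]
    N7 x:[43,58] y:[41/2,47/2] z:[64/3,83/3] -> miss, prune
    N18 x:[25,39] y:[45/2,27] z:[65/3,95/3] -> hit [25,27], descend [4, 25]
      N4 x:[34,39] y:[24,27] z:[65/3,77/3] -> miss, prune
      N25 x:[25,31] y:[45/2,51/2] z:[73/3,95/3] -> hit [25,51/2], descend [6, 13]
        N6 x:[28,29] y:[45/2,51/2] z:[91/3,95/3] -> miss, prune
        N13 x:[25,31] y:[45/2,51/2] z:[73/3,25] -> hit [25,25] leaf, test {P1@t=25}
  N23 x:[22,43] y:[15/2,37/2] z:[21,97/3] -> miss, prune

9 AABB tests over nodes [0, 12, 7, 18, 4, 25, 6, 13, 23]; 1 leaf entered; closest P1.

== RESULT ==
1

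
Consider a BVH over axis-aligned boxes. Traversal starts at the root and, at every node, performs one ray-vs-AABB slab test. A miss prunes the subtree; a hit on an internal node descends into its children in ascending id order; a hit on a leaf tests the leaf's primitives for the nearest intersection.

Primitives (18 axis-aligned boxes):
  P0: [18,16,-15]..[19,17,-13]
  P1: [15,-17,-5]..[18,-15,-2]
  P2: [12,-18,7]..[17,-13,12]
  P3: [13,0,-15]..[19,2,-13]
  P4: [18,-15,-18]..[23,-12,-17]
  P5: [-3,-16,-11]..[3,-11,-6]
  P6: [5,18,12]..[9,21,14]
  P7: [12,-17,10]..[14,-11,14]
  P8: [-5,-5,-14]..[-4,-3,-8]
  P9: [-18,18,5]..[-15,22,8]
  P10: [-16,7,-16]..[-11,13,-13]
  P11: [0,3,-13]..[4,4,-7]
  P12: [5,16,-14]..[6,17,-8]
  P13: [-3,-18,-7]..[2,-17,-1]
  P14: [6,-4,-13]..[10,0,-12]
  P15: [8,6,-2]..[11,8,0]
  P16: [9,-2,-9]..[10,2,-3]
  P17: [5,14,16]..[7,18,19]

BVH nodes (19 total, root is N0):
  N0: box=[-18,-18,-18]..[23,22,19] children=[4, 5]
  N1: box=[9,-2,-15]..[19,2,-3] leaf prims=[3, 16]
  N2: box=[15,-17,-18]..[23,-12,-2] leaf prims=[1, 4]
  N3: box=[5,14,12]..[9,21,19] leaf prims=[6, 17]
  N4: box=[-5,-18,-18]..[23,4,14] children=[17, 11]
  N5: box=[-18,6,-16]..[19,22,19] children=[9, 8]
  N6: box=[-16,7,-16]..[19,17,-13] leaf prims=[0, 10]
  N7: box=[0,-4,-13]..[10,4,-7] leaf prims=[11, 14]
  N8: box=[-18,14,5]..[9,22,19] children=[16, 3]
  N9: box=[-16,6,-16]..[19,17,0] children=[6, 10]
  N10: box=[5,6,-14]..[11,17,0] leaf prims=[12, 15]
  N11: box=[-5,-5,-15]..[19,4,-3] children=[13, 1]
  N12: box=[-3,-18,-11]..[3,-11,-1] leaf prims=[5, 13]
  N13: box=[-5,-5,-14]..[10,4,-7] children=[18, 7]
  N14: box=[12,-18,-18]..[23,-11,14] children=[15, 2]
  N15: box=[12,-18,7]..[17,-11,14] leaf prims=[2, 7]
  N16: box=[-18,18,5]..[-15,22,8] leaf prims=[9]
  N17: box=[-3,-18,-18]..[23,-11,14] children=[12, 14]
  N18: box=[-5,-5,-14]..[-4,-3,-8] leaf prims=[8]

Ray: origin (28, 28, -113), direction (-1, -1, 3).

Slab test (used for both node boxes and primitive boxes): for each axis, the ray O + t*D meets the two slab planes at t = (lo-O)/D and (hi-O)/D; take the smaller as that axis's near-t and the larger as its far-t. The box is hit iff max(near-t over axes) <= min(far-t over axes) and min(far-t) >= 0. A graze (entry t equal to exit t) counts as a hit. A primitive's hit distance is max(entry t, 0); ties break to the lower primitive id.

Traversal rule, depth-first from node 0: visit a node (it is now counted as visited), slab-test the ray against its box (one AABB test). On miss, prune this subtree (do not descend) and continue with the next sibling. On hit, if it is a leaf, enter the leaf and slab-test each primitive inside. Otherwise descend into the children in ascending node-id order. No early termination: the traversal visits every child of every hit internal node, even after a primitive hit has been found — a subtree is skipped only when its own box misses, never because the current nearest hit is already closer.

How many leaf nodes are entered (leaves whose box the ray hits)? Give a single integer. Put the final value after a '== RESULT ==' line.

Walk:
N0 x:[5,46] y:[6,46] z:[95/3,44] -> hit [95/3,44], descend [4, 5]
  N4 x:[5,33] y:[24,46] z:[95/3,127/3] -> hit [95/3,33], descend [11, 17]
    N11 x:[9,33] y:[24,33] z:[98/3,110/3] -> hit [98/3,33], descend [1, 13]
      N1 x:[9,19] y:[26,30] z:[98/3,110/3] -> miss, prune
      N13 x:[18,33] y:[24,33] z:[33,106/3] -> hit [33,33], descend [7, 18]
        N7 x:[18,28] y:[24,32] z:[100/3,106/3] -> miss, prune
        N18 x:[32,33] y:[31,33] z:[33,35] -> hit [33,33] leaf, test {P8@t=33}
    N17 x:[5,31] y:[39,46] z:[95/3,127/3] -> miss, prune
  N5 x:[9,46] y:[6,22] z:[97/3,44] -> miss, prune

9 AABB tests over nodes [0, 4, 11, 1, 13, 7, 18, 17, 5]; 1 leaf entered; closest P8.

== RESULT ==
1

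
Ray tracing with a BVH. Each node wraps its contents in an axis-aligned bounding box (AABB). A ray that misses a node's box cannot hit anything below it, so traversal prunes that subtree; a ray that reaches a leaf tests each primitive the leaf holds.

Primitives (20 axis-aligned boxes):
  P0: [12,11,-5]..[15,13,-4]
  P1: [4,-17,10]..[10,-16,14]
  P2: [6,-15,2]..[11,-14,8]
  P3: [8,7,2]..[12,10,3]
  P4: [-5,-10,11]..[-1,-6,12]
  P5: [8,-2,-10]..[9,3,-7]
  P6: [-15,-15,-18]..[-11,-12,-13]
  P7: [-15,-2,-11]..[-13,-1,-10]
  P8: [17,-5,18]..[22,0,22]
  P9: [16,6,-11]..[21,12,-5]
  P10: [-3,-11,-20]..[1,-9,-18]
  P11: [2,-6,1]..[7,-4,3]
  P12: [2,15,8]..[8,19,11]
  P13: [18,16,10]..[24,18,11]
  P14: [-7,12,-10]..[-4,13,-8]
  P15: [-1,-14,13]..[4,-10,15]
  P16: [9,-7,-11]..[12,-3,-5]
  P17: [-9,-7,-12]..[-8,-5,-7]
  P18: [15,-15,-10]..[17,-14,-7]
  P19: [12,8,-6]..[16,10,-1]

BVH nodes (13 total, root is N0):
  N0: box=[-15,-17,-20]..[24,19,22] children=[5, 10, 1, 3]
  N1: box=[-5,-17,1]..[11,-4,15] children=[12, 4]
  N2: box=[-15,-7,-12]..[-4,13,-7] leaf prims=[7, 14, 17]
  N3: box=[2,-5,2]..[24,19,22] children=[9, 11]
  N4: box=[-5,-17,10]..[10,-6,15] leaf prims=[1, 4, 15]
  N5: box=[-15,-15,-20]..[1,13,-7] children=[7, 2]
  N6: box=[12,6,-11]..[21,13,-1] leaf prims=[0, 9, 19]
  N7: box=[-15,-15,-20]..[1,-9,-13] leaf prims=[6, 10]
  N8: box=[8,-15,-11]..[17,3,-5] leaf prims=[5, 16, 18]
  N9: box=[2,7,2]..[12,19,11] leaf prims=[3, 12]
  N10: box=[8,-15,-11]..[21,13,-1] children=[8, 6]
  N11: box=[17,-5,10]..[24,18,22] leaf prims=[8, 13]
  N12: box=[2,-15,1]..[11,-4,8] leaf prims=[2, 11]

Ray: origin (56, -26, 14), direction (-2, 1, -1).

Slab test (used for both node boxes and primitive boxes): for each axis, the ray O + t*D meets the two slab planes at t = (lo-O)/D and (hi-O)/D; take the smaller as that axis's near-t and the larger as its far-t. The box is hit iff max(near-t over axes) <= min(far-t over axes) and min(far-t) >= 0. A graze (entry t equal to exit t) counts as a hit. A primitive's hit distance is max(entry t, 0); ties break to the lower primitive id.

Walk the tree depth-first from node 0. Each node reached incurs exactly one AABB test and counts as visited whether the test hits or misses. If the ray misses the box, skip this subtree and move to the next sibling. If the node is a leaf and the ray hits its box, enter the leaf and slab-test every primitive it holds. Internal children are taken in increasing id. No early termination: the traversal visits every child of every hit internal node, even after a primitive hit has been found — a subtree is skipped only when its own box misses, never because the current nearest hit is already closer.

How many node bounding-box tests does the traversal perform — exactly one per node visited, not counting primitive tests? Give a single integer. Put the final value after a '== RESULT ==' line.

Walk:
N0 x:[16,71/2] y:[9,45] z:[-8,34] -> hit [16,34], descend [1, 3, 5, 10]
  N1 x:[45/2,61/2] y:[9,22] z:[-1,13] -> miss, prune
  N3 x:[16,27] y:[21,45] z:[-8,12] -> miss, prune
  N5 x:[55/2,71/2] y:[11,39] z:[21,34] -> hit [55/2,34], descend [2, 7]
    N2 x:[30,71/2] y:[19,39] z:[21,26] -> miss, prune
    N7 x:[55/2,71/2] y:[11,17] z:[27,34] -> miss, prune
  N10 x:[35/2,24] y:[11,39] z:[15,25] -> hit [35/2,24], descend [6, 8]
    N6 x:[35/2,22] y:[32,39] z:[15,25] -> miss, prune
    N8 x:[39/2,24] y:[11,29] z:[19,25] -> hit [39/2,24] leaf, test {P5@t=24, P16@t=22, P18(miss)}

9 AABB tests over nodes [0, 1, 3, 5, 2, 7, 10, 6, 8]; 1 leaf entered; closest P16.

== RESULT ==
9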